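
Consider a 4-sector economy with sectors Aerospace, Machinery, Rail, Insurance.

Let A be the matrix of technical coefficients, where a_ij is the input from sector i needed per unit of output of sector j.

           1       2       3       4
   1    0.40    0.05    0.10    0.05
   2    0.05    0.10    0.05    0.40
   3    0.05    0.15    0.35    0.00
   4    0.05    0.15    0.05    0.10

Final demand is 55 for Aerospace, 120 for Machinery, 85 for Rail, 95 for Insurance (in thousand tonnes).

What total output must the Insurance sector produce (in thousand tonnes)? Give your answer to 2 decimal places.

x_4 = 162.58

I − A =
  [   0.60    -0.05    -0.10    -0.05]
  [  -0.05     0.90    -0.05    -0.40]
  [  -0.05    -0.15     0.65     0.00]
  [  -0.05    -0.15    -0.05     0.90]
Compute the cofactors C_ij = (−1)^(i+j)·(3×3 minor ij) of I−A; the adjugate is their transpose:
adj(I−A) = Cᵀ =
  [ 0.477750   0.048000   0.080875   0.047875]
  [ 0.045500   0.344750   0.045500   0.155750]
  [ 0.047250   0.083250   0.444125   0.039625]
  [ 0.036750   0.064750   0.036750   0.339500]
det(I−A) = Σ_j (I−A)_1j·C_1j = (0.60)(0.477750) + (-0.05)(0.045500) + (-0.10)(0.047250) + (-0.05)(0.036750) = 0.2778125
(I − A)⁻¹ = adj(I−A) / det(I−A) ≈
  [   1.7197     0.1728     0.2911     0.1723]
  [   0.1638     1.2409     0.1638     0.5606]
  [   0.1701     0.2997     1.5987     0.1426]
  [   0.1323     0.2331     0.1323     1.2220]
x = (I − A)⁻¹ d = adj(I−A)·d / det(I−A), with det(I−A) = 0.2778125:
  x_1 = (0.477750·55 + 0.048000·120 + 0.080875·85 + 0.047875·95) / 0.2778125 = 43.45875 / 0.2778125 ≈ 156.43
  x_2 = (0.045500·55 + 0.344750·120 + 0.045500·85 + 0.155750·95) / 0.2778125 = 62.53625 / 0.2778125 ≈ 225.10
  x_3 = (0.047250·55 + 0.083250·120 + 0.444125·85 + 0.039625·95) / 0.2778125 = 54.10375 / 0.2778125 ≈ 194.75
  x_4 = (0.036750·55 + 0.064750·120 + 0.036750·85 + 0.339500·95) / 0.2778125 = 45.1675 / 0.2778125 ≈ 162.58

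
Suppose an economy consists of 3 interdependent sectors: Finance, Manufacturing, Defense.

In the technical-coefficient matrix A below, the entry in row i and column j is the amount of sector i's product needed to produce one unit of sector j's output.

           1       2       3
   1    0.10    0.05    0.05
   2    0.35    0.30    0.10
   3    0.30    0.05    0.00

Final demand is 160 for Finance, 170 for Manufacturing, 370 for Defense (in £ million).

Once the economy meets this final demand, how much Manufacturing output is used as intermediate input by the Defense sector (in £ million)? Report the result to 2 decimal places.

z_23 = 45.91

I − A =
  [   0.90    -0.05    -0.05]
  [  -0.35     0.70    -0.10]
  [  -0.30    -0.05     1.00]
Cofactors of I−A, C_ij = (−1)^(i+j)·(minor ij) (rows/columns in the sector order above):
  C_11 = (0.70)(1.00) − (-0.10)(-0.05) = 0.6950
  C_12 = −[(-0.35)(1.00) − (-0.10)(-0.30)] = 0.3800
  C_13 = (-0.35)(-0.05) − (0.70)(-0.30) = 0.2275
  C_21 = −[(-0.05)(1.00) − (-0.05)(-0.05)] = 0.0525
  C_22 = (0.90)(1.00) − (-0.05)(-0.30) = 0.8850
  C_23 = −[(0.90)(-0.05) − (-0.05)(-0.30)] = 0.0600
  C_31 = (-0.05)(-0.10) − (-0.05)(0.70) = 0.0400
  C_32 = −[(0.90)(-0.10) − (-0.05)(-0.35)] = 0.1075
  C_33 = (0.90)(0.70) − (-0.05)(-0.35) = 0.6125
det(I−A) = Σ_j (I−A)_1j·C_1j = (0.90)(0.6950) + (-0.05)(0.3800) + (-0.05)(0.2275) = 0.595125
adj(I−A) = Cᵀ =
  [ 0.6950   0.0525   0.0400]
  [ 0.3800   0.8850   0.1075]
  [ 0.2275   0.0600   0.6125]
(I − A)⁻¹ = adj(I−A) / det(I−A) ≈
  [   1.1678     0.0882     0.0672]
  [   0.6385     1.4871     0.1806]
  [   0.3823     0.1008     1.0292]
First solve x = (I − A)⁻¹ d = adj(I−A)·d / det(I−A); in particular x_3 = (0.2275·160 + 0.0600·170 + 0.6125·370) / 0.595125 = 273.225 / 0.595125 ≈ 459.1052.
Intermediate flow from 2 to 3: z_23 = a_23 · x_3 = 0.10 × 273.225 / 0.595125 = 27.3225 / 0.595125 ≈ 45.91.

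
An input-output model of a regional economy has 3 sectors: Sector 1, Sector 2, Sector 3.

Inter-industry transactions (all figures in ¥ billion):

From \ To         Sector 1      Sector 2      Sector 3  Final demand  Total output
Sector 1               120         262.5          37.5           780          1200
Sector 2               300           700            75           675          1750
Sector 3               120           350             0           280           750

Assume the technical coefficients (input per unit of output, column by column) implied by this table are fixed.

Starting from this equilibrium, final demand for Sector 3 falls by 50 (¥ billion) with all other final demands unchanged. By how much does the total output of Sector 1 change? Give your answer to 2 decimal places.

Δx_1 = -4.71

Technical coefficients a_ij = z_ij / X_j:
  a_11 = 120/1200 = 0.10, a_21 = 300/1200 = 0.25, a_31 = 120/1200 = 0.10
  a_12 = 262.5/1750 = 0.15, a_22 = 700/1750 = 0.40, a_32 = 350/1750 = 0.20
  a_13 = 37.5/750 = 0.05, a_23 = 75/750 = 0.10, a_33 = 0/750 = 0.00
I − A =
  [   0.90    -0.15    -0.05]
  [  -0.25     0.60    -0.10]
  [  -0.10    -0.20     1.00]
Cofactors of I−A, C_ij = (−1)^(i+j)·(minor ij) (rows/columns in the sector order above):
  C_11 = (0.60)(1.00) − (-0.10)(-0.20) = 0.5800
  C_12 = −[(-0.25)(1.00) − (-0.10)(-0.10)] = 0.2600
  C_13 = (-0.25)(-0.20) − (0.60)(-0.10) = 0.1100
  C_21 = −[(-0.15)(1.00) − (-0.05)(-0.20)] = 0.1600
  C_22 = (0.90)(1.00) − (-0.05)(-0.10) = 0.8950
  C_23 = −[(0.90)(-0.20) − (-0.15)(-0.10)] = 0.1950
  C_31 = (-0.15)(-0.10) − (-0.05)(0.60) = 0.0450
  C_32 = −[(0.90)(-0.10) − (-0.05)(-0.25)] = 0.1025
  C_33 = (0.90)(0.60) − (-0.15)(-0.25) = 0.5025
det(I−A) = Σ_j (I−A)_1j·C_1j = (0.90)(0.5800) + (-0.15)(0.2600) + (-0.05)(0.1100) = 0.4775
adj(I−A) = Cᵀ =
  [ 0.5800   0.1600   0.0450]
  [ 0.2600   0.8950   0.1025]
  [ 0.1100   0.1950   0.5025]
(I − A)⁻¹ = adj(I−A) / det(I−A) ≈
  [   1.2147     0.3351     0.0942]
  [   0.5445     1.8743     0.2147]
  [   0.2304     0.4084     1.0524]
Δx = (I − A)⁻¹ Δd with Δd having -50 in the Sector 3 component and 0 elsewhere.
So Δx_1 = L_13 · (-50), where L_13 = adj(I−A)_13 / det(I−A) = 0.0450 / 0.4775.
Δx_1 = 0.0450 × (-50) / 0.4775 = -2.25 / 0.4775 ≈ -4.71.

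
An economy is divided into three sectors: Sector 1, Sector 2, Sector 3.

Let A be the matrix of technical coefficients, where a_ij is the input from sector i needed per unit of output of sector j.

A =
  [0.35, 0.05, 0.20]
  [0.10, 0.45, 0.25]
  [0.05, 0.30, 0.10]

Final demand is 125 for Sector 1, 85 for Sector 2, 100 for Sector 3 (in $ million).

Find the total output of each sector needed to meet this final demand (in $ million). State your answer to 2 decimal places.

I − A =
  [   0.65    -0.05    -0.20]
  [  -0.10     0.55    -0.25]
  [  -0.05    -0.30     0.90]
Cofactors of I−A, C_ij = (−1)^(i+j)·(minor ij) (rows/columns in the sector order above):
  C_11 = (0.55)(0.90) − (-0.25)(-0.30) = 0.4200
  C_12 = −[(-0.10)(0.90) − (-0.25)(-0.05)] = 0.1025
  C_13 = (-0.10)(-0.30) − (0.55)(-0.05) = 0.0575
  C_21 = −[(-0.05)(0.90) − (-0.20)(-0.30)] = 0.1050
  C_22 = (0.65)(0.90) − (-0.20)(-0.05) = 0.5750
  C_23 = −[(0.65)(-0.30) − (-0.05)(-0.05)] = 0.1975
  C_31 = (-0.05)(-0.25) − (-0.20)(0.55) = 0.1225
  C_32 = −[(0.65)(-0.25) − (-0.20)(-0.10)] = 0.1825
  C_33 = (0.65)(0.55) − (-0.05)(-0.10) = 0.3525
det(I−A) = Σ_j (I−A)_1j·C_1j = (0.65)(0.4200) + (-0.05)(0.1025) + (-0.20)(0.0575) = 0.256375
adj(I−A) = Cᵀ =
  [ 0.4200   0.1050   0.1225]
  [ 0.1025   0.5750   0.1825]
  [ 0.0575   0.1975   0.3525]
(I − A)⁻¹ = adj(I−A) / det(I−A) ≈
  [   1.6382     0.4096     0.4778]
  [   0.3998     2.2428     0.7118]
  [   0.2243     0.7704     1.3749]
x = (I − A)⁻¹ d = adj(I−A)·d / det(I−A), with det(I−A) = 0.256375:
  x_1 = (0.4200·125 + 0.1050·85 + 0.1225·100) / 0.256375 = 73.675 / 0.256375 ≈ 287.37
  x_2 = (0.1025·125 + 0.5750·85 + 0.1825·100) / 0.256375 = 79.9375 / 0.256375 ≈ 311.80
  x_3 = (0.0575·125 + 0.1975·85 + 0.3525·100) / 0.256375 = 59.225 / 0.256375 ≈ 231.01

x_1 = 287.37, x_2 = 311.80, x_3 = 231.01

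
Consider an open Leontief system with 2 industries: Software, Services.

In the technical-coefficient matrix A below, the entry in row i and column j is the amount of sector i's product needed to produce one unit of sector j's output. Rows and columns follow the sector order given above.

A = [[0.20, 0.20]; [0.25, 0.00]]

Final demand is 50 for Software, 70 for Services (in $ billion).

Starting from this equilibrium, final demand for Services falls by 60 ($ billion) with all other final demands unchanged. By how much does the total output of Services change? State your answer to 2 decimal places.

Δx_2 = -64.00

I − A =
  [   0.80    -0.20]
  [  -0.25     1.00]
det(I−A) = (0.80)(1.00) − (-0.20)(-0.25) = 0.7500
adj(I−A) = [[1.00, 0.20], [0.25, 0.80]]
(I − A)⁻¹ = adj(I−A) / det(I−A) ≈
  [   1.3333     0.2667]
  [   0.3333     1.0667]
Δx = (I − A)⁻¹ Δd with Δd having -60 in the Services component and 0 elsewhere.
So Δx_2 = L_22 · (-60), where L_22 = adj(I−A)_22 / det(I−A) = 0.80 / 0.7500.
Δx_2 = 0.80 × (-60) / 0.7500 = -48.00 / 0.7500 = -64.00.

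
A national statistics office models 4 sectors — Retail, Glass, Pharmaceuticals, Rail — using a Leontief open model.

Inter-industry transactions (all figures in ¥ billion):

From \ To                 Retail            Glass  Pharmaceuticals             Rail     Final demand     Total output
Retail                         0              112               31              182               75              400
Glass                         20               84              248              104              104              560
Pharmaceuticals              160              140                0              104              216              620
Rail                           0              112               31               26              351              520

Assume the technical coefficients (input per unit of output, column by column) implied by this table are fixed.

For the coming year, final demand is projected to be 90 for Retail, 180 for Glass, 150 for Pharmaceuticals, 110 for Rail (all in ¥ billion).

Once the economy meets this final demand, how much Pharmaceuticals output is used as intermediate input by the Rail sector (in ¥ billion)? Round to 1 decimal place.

Technical coefficients a_ij = z_ij / X_j:
  a_11 = 0/400 = 0.00, a_21 = 20/400 = 0.05, a_31 = 160/400 = 0.40, a_41 = 0/400 = 0.00
  a_12 = 112/560 = 0.20, a_22 = 84/560 = 0.15, a_32 = 140/560 = 0.25, a_42 = 112/560 = 0.20
  a_13 = 31/620 = 0.05, a_23 = 248/620 = 0.40, a_33 = 0/620 = 0.00, a_43 = 31/620 = 0.05
  a_14 = 182/520 = 0.35, a_24 = 104/520 = 0.20, a_34 = 104/520 = 0.20, a_44 = 26/520 = 0.05
I − A =
  [   1.00    -0.20    -0.05    -0.35]
  [  -0.05     0.85    -0.40    -0.20]
  [  -0.40    -0.25     1.00    -0.20]
  [   0.00    -0.20    -0.05     0.95]
Compute the cofactors C_ij = (−1)^(i+j)·(3×3 minor ij) of I−A; the adjugate is their transpose:
adj(I−A) = Cᵀ =
  [ 0.645500   0.276250   0.159250   0.329500]
  [ 0.203000   0.914000   0.393250   0.350000]
  [ 0.320875   0.381500   0.754500   0.357375]
  [ 0.059625   0.212500   0.122500   0.690375]
det(I−A) = Σ_j (I−A)_1j·C_1j = (1.00)(0.645500) + (-0.20)(0.203000) + (-0.05)(0.320875) + (-0.35)(0.059625) = 0.5679875
(I − A)⁻¹ = adj(I−A) / det(I−A) ≈
  [   1.1365     0.4864     0.2804     0.5801]
  [   0.3574     1.6092     0.6924     0.6162]
  [   0.5649     0.6717     1.3284     0.6292]
  [   0.1050     0.3741     0.2157     1.2155]
First solve x = (I − A)⁻¹ d = adj(I−A)·d / det(I−A); in particular x_4 = (0.059625·90 + 0.212500·180 + 0.122500·150 + 0.690375·110) / 0.5679875 = 137.9325 / 0.5679875 ≈ 242.844.
Intermediate flow from 3 to 4: z_34 = a_34 · x_4 = 0.20 × 137.9325 / 0.5679875 = 27.5865 / 0.5679875 ≈ 48.6.

z_34 = 48.6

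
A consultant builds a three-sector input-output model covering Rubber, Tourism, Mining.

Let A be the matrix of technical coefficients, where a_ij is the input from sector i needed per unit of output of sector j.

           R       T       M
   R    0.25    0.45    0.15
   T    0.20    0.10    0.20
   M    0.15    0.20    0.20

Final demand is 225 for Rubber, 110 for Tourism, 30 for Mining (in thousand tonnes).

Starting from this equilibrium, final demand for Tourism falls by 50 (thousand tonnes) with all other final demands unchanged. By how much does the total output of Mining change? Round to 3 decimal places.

I − A =
  [   0.75    -0.45    -0.15]
  [  -0.20     0.90    -0.20]
  [  -0.15    -0.20     0.80]
Cofactors of I−A, C_ij = (−1)^(i+j)·(minor ij) (rows/columns in the sector order above):
  C_11 = (0.90)(0.80) − (-0.20)(-0.20) = 0.6800
  C_12 = −[(-0.20)(0.80) − (-0.20)(-0.15)] = 0.1900
  C_13 = (-0.20)(-0.20) − (0.90)(-0.15) = 0.1750
  C_21 = −[(-0.45)(0.80) − (-0.15)(-0.20)] = 0.3900
  C_22 = (0.75)(0.80) − (-0.15)(-0.15) = 0.5775
  C_23 = −[(0.75)(-0.20) − (-0.45)(-0.15)] = 0.2175
  C_31 = (-0.45)(-0.20) − (-0.15)(0.90) = 0.2250
  C_32 = −[(0.75)(-0.20) − (-0.15)(-0.20)] = 0.1800
  C_33 = (0.75)(0.90) − (-0.45)(-0.20) = 0.5850
det(I−A) = Σ_j (I−A)_1j·C_1j = (0.75)(0.6800) + (-0.45)(0.1900) + (-0.15)(0.1750) = 0.39825
adj(I−A) = Cᵀ =
  [ 0.6800   0.3900   0.2250]
  [ 0.1900   0.5775   0.1800]
  [ 0.1750   0.2175   0.5850]
(I − A)⁻¹ = adj(I−A) / det(I−A) ≈
  [   1.7075     0.9793     0.5650]
  [   0.4771     1.4501     0.4520]
  [   0.4394     0.5461     1.4689]
Δx = (I − A)⁻¹ Δd with Δd having -50 in the Tourism component and 0 elsewhere.
So Δx_M = L_MT · (-50), where L_MT = adj(I−A)_MT / det(I−A) = 0.2175 / 0.39825.
Δx_M = 0.2175 × (-50) / 0.39825 = -10.875 / 0.39825 ≈ -27.307.

Δx_M = -27.307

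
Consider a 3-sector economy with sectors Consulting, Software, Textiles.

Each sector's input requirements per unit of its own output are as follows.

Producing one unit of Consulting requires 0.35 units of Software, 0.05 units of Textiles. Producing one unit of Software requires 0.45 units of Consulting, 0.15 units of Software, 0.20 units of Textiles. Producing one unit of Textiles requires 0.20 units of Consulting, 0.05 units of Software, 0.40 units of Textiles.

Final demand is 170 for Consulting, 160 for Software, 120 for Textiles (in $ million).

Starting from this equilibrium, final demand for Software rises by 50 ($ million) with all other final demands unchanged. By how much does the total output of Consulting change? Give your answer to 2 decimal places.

I − A =
  [   1.00    -0.45    -0.20]
  [  -0.35     0.85    -0.05]
  [  -0.05    -0.20     0.60]
Cofactors of I−A, C_ij = (−1)^(i+j)·(minor ij) (rows/columns in the sector order above):
  C_11 = (0.85)(0.60) − (-0.05)(-0.20) = 0.5000
  C_12 = −[(-0.35)(0.60) − (-0.05)(-0.05)] = 0.2125
  C_13 = (-0.35)(-0.20) − (0.85)(-0.05) = 0.1125
  C_21 = −[(-0.45)(0.60) − (-0.20)(-0.20)] = 0.3100
  C_22 = (1.00)(0.60) − (-0.20)(-0.05) = 0.5900
  C_23 = −[(1.00)(-0.20) − (-0.45)(-0.05)] = 0.2225
  C_31 = (-0.45)(-0.05) − (-0.20)(0.85) = 0.1925
  C_32 = −[(1.00)(-0.05) − (-0.20)(-0.35)] = 0.1200
  C_33 = (1.00)(0.85) − (-0.45)(-0.35) = 0.6925
det(I−A) = Σ_j (I−A)_1j·C_1j = (1.00)(0.5000) + (-0.45)(0.2125) + (-0.20)(0.1125) = 0.381875
adj(I−A) = Cᵀ =
  [ 0.5000   0.3100   0.1925]
  [ 0.2125   0.5900   0.1200]
  [ 0.1125   0.2225   0.6925]
(I − A)⁻¹ = adj(I−A) / det(I−A) ≈
  [   1.3093     0.8118     0.5041]
  [   0.5565     1.5450     0.3142]
  [   0.2946     0.5827     1.8134]
Δx = (I − A)⁻¹ Δd with Δd having +50 in the Software component and 0 elsewhere.
So Δx_C = L_CS · (+50), where L_CS = adj(I−A)_CS / det(I−A) = 0.3100 / 0.381875.
Δx_C = 0.3100 × (+50) / 0.381875 = 15.50 / 0.381875 ≈ 40.59.

Δx_C = 40.59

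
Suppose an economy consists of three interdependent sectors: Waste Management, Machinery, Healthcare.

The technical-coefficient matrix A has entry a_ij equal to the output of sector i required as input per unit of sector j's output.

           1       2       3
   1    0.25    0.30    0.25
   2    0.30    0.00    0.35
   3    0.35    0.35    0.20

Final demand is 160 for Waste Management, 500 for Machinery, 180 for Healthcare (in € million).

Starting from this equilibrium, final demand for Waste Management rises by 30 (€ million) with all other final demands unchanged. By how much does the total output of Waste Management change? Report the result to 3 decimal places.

I − A =
  [   0.75    -0.30    -0.25]
  [  -0.30     1.00    -0.35]
  [  -0.35    -0.35     0.80]
Cofactors of I−A, C_ij = (−1)^(i+j)·(minor ij) (rows/columns in the sector order above):
  C_11 = (1.00)(0.80) − (-0.35)(-0.35) = 0.6775
  C_12 = −[(-0.30)(0.80) − (-0.35)(-0.35)] = 0.3625
  C_13 = (-0.30)(-0.35) − (1.00)(-0.35) = 0.4550
  C_21 = −[(-0.30)(0.80) − (-0.25)(-0.35)] = 0.3275
  C_22 = (0.75)(0.80) − (-0.25)(-0.35) = 0.5125
  C_23 = −[(0.75)(-0.35) − (-0.30)(-0.35)] = 0.3675
  C_31 = (-0.30)(-0.35) − (-0.25)(1.00) = 0.3550
  C_32 = −[(0.75)(-0.35) − (-0.25)(-0.30)] = 0.3375
  C_33 = (0.75)(1.00) − (-0.30)(-0.30) = 0.6600
det(I−A) = Σ_j (I−A)_1j·C_1j = (0.75)(0.6775) + (-0.30)(0.3625) + (-0.25)(0.4550) = 0.285625
adj(I−A) = Cᵀ =
  [ 0.6775   0.3275   0.3550]
  [ 0.3625   0.5125   0.3375]
  [ 0.4550   0.3675   0.6600]
(I − A)⁻¹ = adj(I−A) / det(I−A) ≈
  [   2.3720     1.1466     1.2429]
  [   1.2691     1.7943     1.1816]
  [   1.5930     1.2867     2.3107]
Δx = (I − A)⁻¹ Δd with Δd having +30 in the Waste Management component and 0 elsewhere.
So Δx_1 = L_11 · (+30), where L_11 = adj(I−A)_11 / det(I−A) = 0.6775 / 0.285625.
Δx_1 = 0.6775 × (+30) / 0.285625 = 20.325 / 0.285625 ≈ 71.160.

Δx_1 = 71.160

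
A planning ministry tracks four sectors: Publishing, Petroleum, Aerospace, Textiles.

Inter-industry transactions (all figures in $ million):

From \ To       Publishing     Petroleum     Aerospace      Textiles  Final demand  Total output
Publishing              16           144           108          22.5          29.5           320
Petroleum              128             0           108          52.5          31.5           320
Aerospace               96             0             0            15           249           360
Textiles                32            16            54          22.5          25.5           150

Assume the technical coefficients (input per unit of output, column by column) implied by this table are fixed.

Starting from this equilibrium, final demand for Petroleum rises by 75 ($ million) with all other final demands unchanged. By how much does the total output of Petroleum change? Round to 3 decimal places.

Δx_2 = 112.256

Technical coefficients a_ij = z_ij / X_j:
  a_11 = 16/320 = 0.05, a_21 = 128/320 = 0.40, a_31 = 96/320 = 0.30, a_41 = 32/320 = 0.10
  a_12 = 144/320 = 0.45, a_22 = 0/320 = 0.00, a_32 = 0/320 = 0.00, a_42 = 16/320 = 0.05
  a_13 = 108/360 = 0.30, a_23 = 108/360 = 0.30, a_33 = 0/360 = 0.00, a_43 = 54/360 = 0.15
  a_14 = 22.5/150 = 0.15, a_24 = 52.5/150 = 0.35, a_34 = 15/150 = 0.10, a_44 = 22.5/150 = 0.15
I − A =
  [   0.95    -0.45    -0.30    -0.15]
  [  -0.40     1.00    -0.30    -0.35]
  [  -0.30     0.00     1.00    -0.10]
  [  -0.10    -0.05    -0.15     0.85]
Compute the cofactors C_ij = (−1)^(i+j)·(3×3 minor ij) of I−A; the adjugate is their transpose:
adj(I−A) = Cᵀ =
  [ 0.816000   0.384750   0.412875   0.351000]
  [ 0.464250   0.692000   0.409125   0.415000]
  [ 0.261750   0.126250   0.604125   0.169250]
  [ 0.169500   0.108250   0.179250   0.639500]
det(I−A) = Σ_j (I−A)_1j·C_1j = (0.95)(0.816000) + (-0.45)(0.464250) + (-0.30)(0.261750) + (-0.15)(0.169500) = 0.4623375
(I − A)⁻¹ = adj(I−A) / det(I−A) ≈
  [   1.7649     0.8322     0.8930     0.7592]
  [   1.0041     1.4967     0.8849     0.8976]
  [   0.5661     0.2731     1.3067     0.3661]
  [   0.3666     0.2341     0.3877     1.3832]
Δx = (I − A)⁻¹ Δd with Δd having +75 in the Petroleum component and 0 elsewhere.
So Δx_2 = L_22 · (+75), where L_22 = adj(I−A)_22 / det(I−A) = 0.692000 / 0.4623375.
Δx_2 = 0.692000 × (+75) / 0.4623375 = 51.90 / 0.4623375 ≈ 112.256.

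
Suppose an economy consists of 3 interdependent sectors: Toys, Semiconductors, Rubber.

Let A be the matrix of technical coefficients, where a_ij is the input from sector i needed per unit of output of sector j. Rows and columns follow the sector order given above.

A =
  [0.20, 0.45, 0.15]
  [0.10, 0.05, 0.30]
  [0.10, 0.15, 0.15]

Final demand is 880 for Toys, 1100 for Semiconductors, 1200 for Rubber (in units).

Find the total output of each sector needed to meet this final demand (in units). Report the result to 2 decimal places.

x_1 = 2675.59, x_2 = 2101.89, x_3 = 2097.46

I − A =
  [   0.80    -0.45    -0.15]
  [  -0.10     0.95    -0.30]
  [  -0.10    -0.15     0.85]
Cofactors of I−A, C_ij = (−1)^(i+j)·(minor ij) (rows/columns in the sector order above):
  C_11 = (0.95)(0.85) − (-0.30)(-0.15) = 0.7625
  C_12 = −[(-0.10)(0.85) − (-0.30)(-0.10)] = 0.1150
  C_13 = (-0.10)(-0.15) − (0.95)(-0.10) = 0.1100
  C_21 = −[(-0.45)(0.85) − (-0.15)(-0.15)] = 0.4050
  C_22 = (0.80)(0.85) − (-0.15)(-0.10) = 0.6650
  C_23 = −[(0.80)(-0.15) − (-0.45)(-0.10)] = 0.1650
  C_31 = (-0.45)(-0.30) − (-0.15)(0.95) = 0.2775
  C_32 = −[(0.80)(-0.30) − (-0.15)(-0.10)] = 0.2550
  C_33 = (0.80)(0.95) − (-0.45)(-0.10) = 0.7150
det(I−A) = Σ_j (I−A)_1j·C_1j = (0.80)(0.7625) + (-0.45)(0.1150) + (-0.15)(0.1100) = 0.54175
adj(I−A) = Cᵀ =
  [ 0.7625   0.4050   0.2775]
  [ 0.1150   0.6650   0.2550]
  [ 0.1100   0.1650   0.7150]
(I − A)⁻¹ = adj(I−A) / det(I−A) ≈
  [   1.4075     0.7476     0.5122]
  [   0.2123     1.2275     0.4707]
  [   0.2030     0.3046     1.3198]
x = (I − A)⁻¹ d = adj(I−A)·d / det(I−A), with det(I−A) = 0.54175:
  x_1 = (0.7625·880 + 0.4050·1100 + 0.2775·1200) / 0.54175 = 1449.50 / 0.54175 ≈ 2675.59
  x_2 = (0.1150·880 + 0.6650·1100 + 0.2550·1200) / 0.54175 = 1138.70 / 0.54175 ≈ 2101.89
  x_3 = (0.1100·880 + 0.1650·1100 + 0.7150·1200) / 0.54175 = 1136.30 / 0.54175 ≈ 2097.46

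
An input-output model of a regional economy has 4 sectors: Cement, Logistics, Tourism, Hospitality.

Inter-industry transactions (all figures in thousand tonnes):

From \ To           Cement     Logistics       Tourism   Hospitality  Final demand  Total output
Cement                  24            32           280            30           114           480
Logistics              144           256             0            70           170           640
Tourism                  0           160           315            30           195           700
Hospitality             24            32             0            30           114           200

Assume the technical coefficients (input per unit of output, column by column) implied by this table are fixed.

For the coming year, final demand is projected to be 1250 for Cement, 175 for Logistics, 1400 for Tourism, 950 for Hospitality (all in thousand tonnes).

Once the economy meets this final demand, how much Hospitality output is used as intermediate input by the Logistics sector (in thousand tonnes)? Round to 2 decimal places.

z_HL = 145.89

Technical coefficients a_ij = z_ij / X_j:
  a_CC = 24/480 = 0.05, a_LC = 144/480 = 0.30, a_TC = 0/480 = 0.00, a_HC = 24/480 = 0.05
  a_CL = 32/640 = 0.05, a_LL = 256/640 = 0.40, a_TL = 160/640 = 0.25, a_HL = 32/640 = 0.05
  a_CT = 280/700 = 0.40, a_LT = 0/700 = 0.00, a_TT = 315/700 = 0.45, a_HT = 0/700 = 0.00
  a_CH = 30/200 = 0.15, a_LH = 70/200 = 0.35, a_TH = 30/200 = 0.15, a_HH = 30/200 = 0.15
I − A =
  [   0.95    -0.05    -0.40    -0.15]
  [  -0.30     0.60     0.00    -0.35]
  [   0.00    -0.25     0.55    -0.15]
  [  -0.05    -0.05     0.00     0.85]
Compute the cofactors C_ij = (−1)^(i+j)·(3×3 minor ij) of I−A; the adjugate is their transpose:
adj(I−A) = Cᵀ =
  [ 0.270875   0.115500   0.197000   0.130125]
  [ 0.149875   0.437000   0.109000   0.225625]
  [ 0.074875   0.207500   0.447500   0.177625]
  [ 0.024750   0.032500   0.018000   0.275250]
det(I−A) = Σ_j (I−A)_1j·C_1j = (0.95)(0.270875) + (-0.05)(0.149875) + (-0.40)(0.074875) + (-0.15)(0.024750) = 0.216175
(I − A)⁻¹ = adj(I−A) / det(I−A) ≈
  [   1.2530     0.5343     0.9113     0.6019]
  [   0.6933     2.0215     0.5042     1.0437]
  [   0.3464     0.9599     2.0701     0.8217]
  [   0.1145     0.1503     0.0833     1.2733]
First solve x = (I − A)⁻¹ d = adj(I−A)·d / det(I−A); in particular x_L = (0.149875·1250 + 0.437000·175 + 0.109000·1400 + 0.225625·950) / 0.216175 = 630.7625 / 0.216175 ≈ 2917.8328.
Intermediate flow from H to L: z_HL = a_HL · x_L = 0.05 × 630.7625 / 0.216175 = 31.538125 / 0.216175 ≈ 145.89.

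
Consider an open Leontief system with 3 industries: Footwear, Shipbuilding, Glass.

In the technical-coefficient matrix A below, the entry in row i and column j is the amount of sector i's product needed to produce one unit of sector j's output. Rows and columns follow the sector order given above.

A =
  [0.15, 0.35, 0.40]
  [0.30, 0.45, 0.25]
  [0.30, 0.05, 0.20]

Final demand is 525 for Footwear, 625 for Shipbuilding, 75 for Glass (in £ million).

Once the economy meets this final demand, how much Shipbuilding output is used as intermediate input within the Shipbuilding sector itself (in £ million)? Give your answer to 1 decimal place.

z_22 = 1342.4

I − A =
  [   0.85    -0.35    -0.40]
  [  -0.30     0.55    -0.25]
  [  -0.30    -0.05     0.80]
Cofactors of I−A, C_ij = (−1)^(i+j)·(minor ij) (rows/columns in the sector order above):
  C_11 = (0.55)(0.80) − (-0.25)(-0.05) = 0.4275
  C_12 = −[(-0.30)(0.80) − (-0.25)(-0.30)] = 0.3150
  C_13 = (-0.30)(-0.05) − (0.55)(-0.30) = 0.1800
  C_21 = −[(-0.35)(0.80) − (-0.40)(-0.05)] = 0.3000
  C_22 = (0.85)(0.80) − (-0.40)(-0.30) = 0.5600
  C_23 = −[(0.85)(-0.05) − (-0.35)(-0.30)] = 0.1475
  C_31 = (-0.35)(-0.25) − (-0.40)(0.55) = 0.3075
  C_32 = −[(0.85)(-0.25) − (-0.40)(-0.30)] = 0.3325
  C_33 = (0.85)(0.55) − (-0.35)(-0.30) = 0.3625
det(I−A) = Σ_j (I−A)_1j·C_1j = (0.85)(0.4275) + (-0.35)(0.3150) + (-0.40)(0.1800) = 0.181125
adj(I−A) = Cᵀ =
  [ 0.4275   0.3000   0.3075]
  [ 0.3150   0.5600   0.3325]
  [ 0.1800   0.1475   0.3625]
(I − A)⁻¹ = adj(I−A) / det(I−A) ≈
  [   2.3602     1.6563     1.6977]
  [   1.7391     3.0918     1.8357]
  [   0.9938     0.8144     2.0014]
First solve x = (I − A)⁻¹ d = adj(I−A)·d / det(I−A); in particular x_2 = (0.3150·525 + 0.5600·625 + 0.3325·75) / 0.181125 = 540.3125 / 0.181125 ≈ 2983.092.
Intermediate flow from 2 to 2: z_22 = a_22 · x_2 = 0.45 × 540.3125 / 0.181125 = 243.140625 / 0.181125 ≈ 1342.4.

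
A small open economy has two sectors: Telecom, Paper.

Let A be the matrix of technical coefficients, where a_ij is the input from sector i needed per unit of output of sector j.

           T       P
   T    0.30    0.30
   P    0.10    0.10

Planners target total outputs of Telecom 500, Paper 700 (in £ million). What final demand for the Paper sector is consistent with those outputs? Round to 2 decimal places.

d_P = 580.00

I − A =
  [   0.70    -0.30]
  [  -0.10     0.90]
d = (I − A) x:
  d_T = (+0.70)·500 + (-0.30)·700 = 140.00
  d_P = (-0.10)·500 + (+0.90)·700 = 580.00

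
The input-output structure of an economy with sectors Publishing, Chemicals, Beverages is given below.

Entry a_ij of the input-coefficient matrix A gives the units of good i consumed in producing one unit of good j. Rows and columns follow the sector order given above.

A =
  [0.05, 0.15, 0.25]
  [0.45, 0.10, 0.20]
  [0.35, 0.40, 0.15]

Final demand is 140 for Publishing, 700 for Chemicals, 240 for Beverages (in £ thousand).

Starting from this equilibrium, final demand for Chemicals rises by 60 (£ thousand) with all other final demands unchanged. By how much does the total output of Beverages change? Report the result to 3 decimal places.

Δx_B = 56.521

I − A =
  [   0.95    -0.15    -0.25]
  [  -0.45     0.90    -0.20]
  [  -0.35    -0.40     0.85]
Cofactors of I−A, C_ij = (−1)^(i+j)·(minor ij) (rows/columns in the sector order above):
  C_11 = (0.90)(0.85) − (-0.20)(-0.40) = 0.6850
  C_12 = −[(-0.45)(0.85) − (-0.20)(-0.35)] = 0.4525
  C_13 = (-0.45)(-0.40) − (0.90)(-0.35) = 0.4950
  C_21 = −[(-0.15)(0.85) − (-0.25)(-0.40)] = 0.2275
  C_22 = (0.95)(0.85) − (-0.25)(-0.35) = 0.7200
  C_23 = −[(0.95)(-0.40) − (-0.15)(-0.35)] = 0.4325
  C_31 = (-0.15)(-0.20) − (-0.25)(0.90) = 0.2550
  C_32 = −[(0.95)(-0.20) − (-0.25)(-0.45)] = 0.3025
  C_33 = (0.95)(0.90) − (-0.15)(-0.45) = 0.7875
det(I−A) = Σ_j (I−A)_1j·C_1j = (0.95)(0.6850) + (-0.15)(0.4525) + (-0.25)(0.4950) = 0.459125
adj(I−A) = Cᵀ =
  [ 0.6850   0.2275   0.2550]
  [ 0.4525   0.7200   0.3025]
  [ 0.4950   0.4325   0.7875]
(I − A)⁻¹ = adj(I−A) / det(I−A) ≈
  [   1.4920     0.4955     0.5554]
  [   0.9856     1.5682     0.6589]
  [   1.0781     0.9420     1.7152]
Δx = (I − A)⁻¹ Δd with Δd having +60 in the Chemicals component and 0 elsewhere.
So Δx_B = L_BC · (+60), where L_BC = adj(I−A)_BC / det(I−A) = 0.4325 / 0.459125.
Δx_B = 0.4325 × (+60) / 0.459125 = 25.95 / 0.459125 ≈ 56.521.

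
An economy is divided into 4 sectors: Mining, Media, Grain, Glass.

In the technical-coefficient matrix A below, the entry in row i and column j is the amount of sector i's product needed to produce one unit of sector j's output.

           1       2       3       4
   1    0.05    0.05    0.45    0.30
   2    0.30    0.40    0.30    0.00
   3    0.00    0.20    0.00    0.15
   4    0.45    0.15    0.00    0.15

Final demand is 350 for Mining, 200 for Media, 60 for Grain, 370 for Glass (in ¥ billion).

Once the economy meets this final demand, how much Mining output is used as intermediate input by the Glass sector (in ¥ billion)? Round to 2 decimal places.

z_14 = 344.57

I − A =
  [   0.95    -0.05    -0.45    -0.30]
  [  -0.30     0.60    -0.30     0.00]
  [   0.00    -0.20     1.00    -0.15]
  [  -0.45    -0.15     0.00     0.85]
Compute the cofactors C_ij = (−1)^(i+j)·(3×3 minor ij) of I−A; the adjugate is their transpose:
adj(I−A) = Cᵀ =
  [ 0.452250   0.174125   0.255750   0.204750]
  [ 0.275250   0.642125   0.316500   0.153000]
  [ 0.098250   0.159250   0.377250   0.101250]
  [ 0.288000   0.205500   0.191250   0.471000]
det(I−A) = Σ_j (I−A)_1j·C_1j = (0.95)(0.452250) + (-0.05)(0.275250) + (-0.45)(0.098250) + (-0.30)(0.288000) = 0.2852625
(I − A)⁻¹ = adj(I−A) / det(I−A) ≈
  [   1.5854     0.6104     0.8965     0.7178]
  [   0.9649     2.2510     1.1095     0.5363]
  [   0.3444     0.5583     1.3225     0.3549]
  [   1.0096     0.7204     0.6704     1.6511]
First solve x = (I − A)⁻¹ d = adj(I−A)·d / det(I−A); in particular x_4 = (0.288000·350 + 0.205500·200 + 0.191250·60 + 0.471000·370) / 0.2852625 = 327.645 / 0.2852625 ≈ 1148.5737.
Intermediate flow from 1 to 4: z_14 = a_14 · x_4 = 0.30 × 327.645 / 0.2852625 = 98.2935 / 0.2852625 ≈ 344.57.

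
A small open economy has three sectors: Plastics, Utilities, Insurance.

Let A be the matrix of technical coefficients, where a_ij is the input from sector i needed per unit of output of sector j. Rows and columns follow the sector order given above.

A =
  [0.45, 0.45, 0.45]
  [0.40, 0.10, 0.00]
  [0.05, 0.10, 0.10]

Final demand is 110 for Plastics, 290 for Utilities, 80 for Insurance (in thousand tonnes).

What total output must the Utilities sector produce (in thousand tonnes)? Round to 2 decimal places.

x_U = 778.90

I − A =
  [   0.55    -0.45    -0.45]
  [  -0.40     0.90     0.00]
  [  -0.05    -0.10     0.90]
Cofactors of I−A, C_ij = (−1)^(i+j)·(minor ij) (rows/columns in the sector order above):
  C_11 = (0.90)(0.90) − (0.00)(-0.10) = 0.8100
  C_12 = −[(-0.40)(0.90) − (0.00)(-0.05)] = 0.3600
  C_13 = (-0.40)(-0.10) − (0.90)(-0.05) = 0.0850
  C_21 = −[(-0.45)(0.90) − (-0.45)(-0.10)] = 0.4500
  C_22 = (0.55)(0.90) − (-0.45)(-0.05) = 0.4725
  C_23 = −[(0.55)(-0.10) − (-0.45)(-0.05)] = 0.0775
  C_31 = (-0.45)(0.00) − (-0.45)(0.90) = 0.4050
  C_32 = −[(0.55)(0.00) − (-0.45)(-0.40)] = 0.1800
  C_33 = (0.55)(0.90) − (-0.45)(-0.40) = 0.3150
det(I−A) = Σ_j (I−A)_1j·C_1j = (0.55)(0.8100) + (-0.45)(0.3600) + (-0.45)(0.0850) = 0.24525
adj(I−A) = Cᵀ =
  [ 0.8100   0.4500   0.4050]
  [ 0.3600   0.4725   0.1800]
  [ 0.0850   0.0775   0.3150]
(I − A)⁻¹ = adj(I−A) / det(I−A) ≈
  [   3.3028     1.8349     1.6514]
  [   1.4679     1.9266     0.7339]
  [   0.3466     0.3160     1.2844]
x = (I − A)⁻¹ d = adj(I−A)·d / det(I−A), with det(I−A) = 0.24525:
  x_P = (0.8100·110 + 0.4500·290 + 0.4050·80) / 0.24525 = 252.00 / 0.24525 ≈ 1027.52
  x_U = (0.3600·110 + 0.4725·290 + 0.1800·80) / 0.24525 = 191.025 / 0.24525 ≈ 778.90
  x_I = (0.0850·110 + 0.0775·290 + 0.3150·80) / 0.24525 = 57.025 / 0.24525 ≈ 232.52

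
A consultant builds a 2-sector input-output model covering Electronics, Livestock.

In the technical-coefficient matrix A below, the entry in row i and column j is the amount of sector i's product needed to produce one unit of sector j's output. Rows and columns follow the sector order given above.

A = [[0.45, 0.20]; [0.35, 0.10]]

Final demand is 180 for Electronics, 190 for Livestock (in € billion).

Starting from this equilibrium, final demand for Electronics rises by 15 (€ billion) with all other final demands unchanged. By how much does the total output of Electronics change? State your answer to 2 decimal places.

I − A =
  [   0.55    -0.20]
  [  -0.35     0.90]
det(I−A) = (0.55)(0.90) − (-0.20)(-0.35) = 0.4250
adj(I−A) = [[0.90, 0.20], [0.35, 0.55]]
(I − A)⁻¹ = adj(I−A) / det(I−A) ≈
  [   2.1176     0.4706]
  [   0.8235     1.2941]
Δx = (I − A)⁻¹ Δd with Δd having +15 in the Electronics component and 0 elsewhere.
So Δx_E = L_EE · (+15), where L_EE = adj(I−A)_EE / det(I−A) = 0.90 / 0.4250.
Δx_E = 0.90 × (+15) / 0.4250 = 13.50 / 0.4250 ≈ 31.76.

Δx_E = 31.76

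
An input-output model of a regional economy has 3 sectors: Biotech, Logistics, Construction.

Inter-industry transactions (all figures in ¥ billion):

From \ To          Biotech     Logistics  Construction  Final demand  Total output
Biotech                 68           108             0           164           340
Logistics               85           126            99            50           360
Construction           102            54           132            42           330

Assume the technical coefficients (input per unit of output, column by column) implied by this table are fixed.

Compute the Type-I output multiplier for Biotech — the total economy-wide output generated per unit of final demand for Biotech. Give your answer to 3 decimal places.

Technical coefficients a_ij = z_ij / X_j:
  a_BB = 68/340 = 0.20, a_LB = 85/340 = 0.25, a_CB = 102/340 = 0.30
  a_BL = 108/360 = 0.30, a_LL = 126/360 = 0.35, a_CL = 54/360 = 0.15
  a_BC = 0/330 = 0.00, a_LC = 99/330 = 0.30, a_CC = 132/330 = 0.40
I − A =
  [   0.80    -0.30     0.00]
  [  -0.25     0.65    -0.30]
  [  -0.30    -0.15     0.60]
Cofactors of I−A, C_ij = (−1)^(i+j)·(minor ij) (rows/columns in the sector order above):
  C_11 = (0.65)(0.60) − (-0.30)(-0.15) = 0.3450
  C_12 = −[(-0.25)(0.60) − (-0.30)(-0.30)] = 0.2400
  C_13 = (-0.25)(-0.15) − (0.65)(-0.30) = 0.2325
  C_21 = −[(-0.30)(0.60) − (0.00)(-0.15)] = 0.1800
  C_22 = (0.80)(0.60) − (0.00)(-0.30) = 0.4800
  C_23 = −[(0.80)(-0.15) − (-0.30)(-0.30)] = 0.2100
  C_31 = (-0.30)(-0.30) − (0.00)(0.65) = 0.0900
  C_32 = −[(0.80)(-0.30) − (0.00)(-0.25)] = 0.2400
  C_33 = (0.80)(0.65) − (-0.30)(-0.25) = 0.4450
det(I−A) = Σ_j (I−A)_1j·C_1j = (0.80)(0.3450) + (-0.30)(0.2400) + (0.00)(0.2325) = 0.2040
adj(I−A) = Cᵀ =
  [ 0.3450   0.1800   0.0900]
  [ 0.2400   0.4800   0.2400]
  [ 0.2325   0.2100   0.4450]
(I − A)⁻¹ = adj(I−A) / det(I−A) ≈
  [   1.6912     0.8824     0.4412]
  [   1.1765     2.3529     1.1765]
  [   1.1397     1.0294     2.1814]
The output multiplier for sector j is the column-j sum of the Leontief inverse (I − A)⁻¹ = adj(I−A) / det(I−A).
Column B of adj(I−A): (0.3450, 0.2400, 0.2325); det(I−A) = 0.2040.
m_B = (0.3450 + 0.2400 + 0.2325) / 0.2040 = 0.8175 / 0.2040 ≈ 4.007.

m_B = 4.007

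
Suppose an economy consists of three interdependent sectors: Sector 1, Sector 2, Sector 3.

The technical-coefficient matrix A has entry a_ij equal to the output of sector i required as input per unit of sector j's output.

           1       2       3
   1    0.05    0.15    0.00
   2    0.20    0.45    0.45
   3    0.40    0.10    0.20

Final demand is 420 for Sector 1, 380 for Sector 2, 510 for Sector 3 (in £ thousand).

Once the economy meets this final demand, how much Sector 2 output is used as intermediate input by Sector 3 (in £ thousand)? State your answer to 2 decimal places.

I − A =
  [   0.95    -0.15     0.00]
  [  -0.20     0.55    -0.45]
  [  -0.40    -0.10     0.80]
Cofactors of I−A, C_ij = (−1)^(i+j)·(minor ij) (rows/columns in the sector order above):
  C_11 = (0.55)(0.80) − (-0.45)(-0.10) = 0.3950
  C_12 = −[(-0.20)(0.80) − (-0.45)(-0.40)] = 0.3400
  C_13 = (-0.20)(-0.10) − (0.55)(-0.40) = 0.2400
  C_21 = −[(-0.15)(0.80) − (0.00)(-0.10)] = 0.1200
  C_22 = (0.95)(0.80) − (0.00)(-0.40) = 0.7600
  C_23 = −[(0.95)(-0.10) − (-0.15)(-0.40)] = 0.1550
  C_31 = (-0.15)(-0.45) − (0.00)(0.55) = 0.0675
  C_32 = −[(0.95)(-0.45) − (0.00)(-0.20)] = 0.4275
  C_33 = (0.95)(0.55) − (-0.15)(-0.20) = 0.4925
det(I−A) = Σ_j (I−A)_1j·C_1j = (0.95)(0.3950) + (-0.15)(0.3400) + (0.00)(0.2400) = 0.32425
adj(I−A) = Cᵀ =
  [ 0.3950   0.1200   0.0675]
  [ 0.3400   0.7600   0.4275]
  [ 0.2400   0.1550   0.4925]
(I − A)⁻¹ = adj(I−A) / det(I−A) ≈
  [   1.2182     0.3701     0.2082]
  [   1.0486     2.3439     1.3184]
  [   0.7402     0.4780     1.5189]
First solve x = (I − A)⁻¹ d = adj(I−A)·d / det(I−A); in particular x_3 = (0.2400·420 + 0.1550·380 + 0.4925·510) / 0.32425 = 410.875 / 0.32425 ≈ 1267.1550.
Intermediate flow from 2 to 3: z_23 = a_23 · x_3 = 0.45 × 410.875 / 0.32425 = 184.89375 / 0.32425 ≈ 570.22.

z_23 = 570.22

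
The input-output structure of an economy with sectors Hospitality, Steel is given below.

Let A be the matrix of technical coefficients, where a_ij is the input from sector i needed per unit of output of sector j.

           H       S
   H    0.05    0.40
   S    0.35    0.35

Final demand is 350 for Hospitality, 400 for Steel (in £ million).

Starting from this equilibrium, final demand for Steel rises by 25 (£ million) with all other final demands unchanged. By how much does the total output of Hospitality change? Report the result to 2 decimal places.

I − A =
  [   0.95    -0.40]
  [  -0.35     0.65]
det(I−A) = (0.95)(0.65) − (-0.40)(-0.35) = 0.4775
adj(I−A) = [[0.65, 0.40], [0.35, 0.95]]
(I − A)⁻¹ = adj(I−A) / det(I−A) ≈
  [   1.3613     0.8377]
  [   0.7330     1.9895]
Δx = (I − A)⁻¹ Δd with Δd having +25 in the Steel component and 0 elsewhere.
So Δx_H = L_HS · (+25), where L_HS = adj(I−A)_HS / det(I−A) = 0.40 / 0.4775.
Δx_H = 0.40 × (+25) / 0.4775 = 10.00 / 0.4775 ≈ 20.94.

Δx_H = 20.94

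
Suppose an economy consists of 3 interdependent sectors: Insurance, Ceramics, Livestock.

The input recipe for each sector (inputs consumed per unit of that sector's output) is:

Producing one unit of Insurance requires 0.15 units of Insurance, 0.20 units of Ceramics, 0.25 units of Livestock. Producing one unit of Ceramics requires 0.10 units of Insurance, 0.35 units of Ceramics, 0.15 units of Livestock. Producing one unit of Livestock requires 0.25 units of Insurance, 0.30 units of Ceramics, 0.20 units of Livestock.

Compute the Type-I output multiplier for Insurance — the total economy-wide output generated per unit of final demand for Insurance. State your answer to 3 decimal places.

m_I = 2.717

I − A =
  [   0.85    -0.10    -0.25]
  [  -0.20     0.65    -0.30]
  [  -0.25    -0.15     0.80]
Cofactors of I−A, C_ij = (−1)^(i+j)·(minor ij) (rows/columns in the sector order above):
  C_11 = (0.65)(0.80) − (-0.30)(-0.15) = 0.4750
  C_12 = −[(-0.20)(0.80) − (-0.30)(-0.25)] = 0.2350
  C_13 = (-0.20)(-0.15) − (0.65)(-0.25) = 0.1925
  C_21 = −[(-0.10)(0.80) − (-0.25)(-0.15)] = 0.1175
  C_22 = (0.85)(0.80) − (-0.25)(-0.25) = 0.6175
  C_23 = −[(0.85)(-0.15) − (-0.10)(-0.25)] = 0.1525
  C_31 = (-0.10)(-0.30) − (-0.25)(0.65) = 0.1925
  C_32 = −[(0.85)(-0.30) − (-0.25)(-0.20)] = 0.3050
  C_33 = (0.85)(0.65) − (-0.10)(-0.20) = 0.5325
det(I−A) = Σ_j (I−A)_1j·C_1j = (0.85)(0.4750) + (-0.10)(0.2350) + (-0.25)(0.1925) = 0.332125
adj(I−A) = Cᵀ =
  [ 0.4750   0.1175   0.1925]
  [ 0.2350   0.6175   0.3050]
  [ 0.1925   0.1525   0.5325]
(I − A)⁻¹ = adj(I−A) / det(I−A) ≈
  [   1.4302     0.3538     0.5796]
  [   0.7076     1.8592     0.9183]
  [   0.5796     0.4592     1.6033]
The output multiplier for sector j is the column-j sum of the Leontief inverse (I − A)⁻¹ = adj(I−A) / det(I−A).
Column I of adj(I−A): (0.4750, 0.2350, 0.1925); det(I−A) = 0.332125.
m_I = (0.4750 + 0.2350 + 0.1925) / 0.332125 = 0.9025 / 0.332125 ≈ 2.717.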